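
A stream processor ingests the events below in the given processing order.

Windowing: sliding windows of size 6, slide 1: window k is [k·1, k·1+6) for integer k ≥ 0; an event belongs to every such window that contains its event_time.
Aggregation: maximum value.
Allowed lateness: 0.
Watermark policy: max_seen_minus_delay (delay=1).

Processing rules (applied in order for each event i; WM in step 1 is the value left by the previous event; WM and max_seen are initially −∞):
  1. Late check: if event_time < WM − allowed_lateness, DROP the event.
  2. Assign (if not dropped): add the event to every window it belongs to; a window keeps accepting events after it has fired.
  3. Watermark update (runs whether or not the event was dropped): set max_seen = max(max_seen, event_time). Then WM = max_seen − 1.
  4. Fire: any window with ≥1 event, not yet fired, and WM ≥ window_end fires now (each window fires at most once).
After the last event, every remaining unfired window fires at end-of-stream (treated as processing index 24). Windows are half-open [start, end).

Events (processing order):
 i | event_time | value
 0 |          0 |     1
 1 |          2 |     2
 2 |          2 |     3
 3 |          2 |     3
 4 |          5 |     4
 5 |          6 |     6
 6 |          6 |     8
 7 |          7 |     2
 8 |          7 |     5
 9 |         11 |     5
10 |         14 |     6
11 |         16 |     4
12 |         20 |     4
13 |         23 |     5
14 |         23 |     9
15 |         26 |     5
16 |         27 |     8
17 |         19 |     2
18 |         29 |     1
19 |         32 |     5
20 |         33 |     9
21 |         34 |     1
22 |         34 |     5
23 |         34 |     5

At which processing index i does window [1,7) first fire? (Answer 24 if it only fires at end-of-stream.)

9

i=0 t=0 v=1: → [0,6); WM=-1
i=1 t=2 v=2: → [2,8),[1,7),[0,6); WM=1
i=2 t=2 v=3: → [2,8),[1,7),[0,6); WM=1
i=3 t=2 v=3: → [2,8),[1,7),[0,6); WM=1
i=4 t=5 v=4: → [5,11),[4,10),[3,9),[2,8),[1,7),[0,6); WM=4
i=5 t=6 v=6: → [6,12),[5,11),[4,10),[3,9),[2,8),[1,7); WM=5
i=6 t=6 v=8: → [6,12),[5,11),[4,10),[3,9),[2,8),[1,7); WM=5
i=7 t=7 v=2: → [7,13),[6,12),[5,11),[4,10),[3,9),[2,8); WM=6; [0,6) fires=4
i=8 t=7 v=5: → [7,13),[6,12),[5,11),[4,10),[3,9),[2,8); WM=6
i=9 t=11 v=5: → [11,17),[10,16),[9,15),[8,14),[7,13),[6,12); WM=10; [1,7) fires=8 [2,8) fires=8 [3,9) fires=8 [4,10) fires=8
i=10 t=14 v=6: → [14,20),[13,19),[12,18),[11,17),[10,16),[9,15); WM=13; [5,11) fires=8 [6,12) fires=8 [7,13) fires=5
i=11 t=16 v=4: → [16,22),[15,21),[14,20),[13,19),[12,18),[11,17); WM=15; [8,14) fires=5 [9,15) fires=6
i=12 t=20 v=4: → [20,26),[19,25),[18,24),[17,23),[16,22),[15,21); WM=19; [10,16) fires=6 [11,17) fires=6 [12,18) fires=6 [13,19) fires=6
i=13 t=23 v=5: → [23,29),[22,28),[21,27),[20,26),[19,25),[18,24); WM=22; [14,20) fires=6 [15,21) fires=4 [16,22) fires=4
i=14 t=23 v=9: → [23,29),[22,28),[21,27),[20,26),[19,25),[18,24); WM=22
i=15 t=26 v=5: → [26,32),[25,31),[24,30),[23,29),[22,28),[21,27); WM=25; [17,23) fires=4 [18,24) fires=9 [19,25) fires=9
i=16 t=27 v=8: → [27,33),[26,32),[25,31),[24,30),[23,29),[22,28); WM=26; [20,26) fires=9
i=17 t=19 v=2: DROP (t<26-0); WM=26
i=18 t=29 v=1: → [29,35),[28,34),[27,33),[26,32),[25,31),[24,30); WM=28; [21,27) fires=9 [22,28) fires=9
i=19 t=32 v=5: → [32,38),[31,37),[30,36),[29,35),[28,34),[27,33); WM=31; [23,29) fires=9 [24,30) fires=8 [25,31) fires=8
i=20 t=33 v=9: → [33,39),[32,38),[31,37),[30,36),[29,35),[28,34); WM=32; [26,32) fires=8
i=21 t=34 v=1: → [34,40),[33,39),[32,38),[31,37),[30,36),[29,35); WM=33; [27,33) fires=8
i=22 t=34 v=5: → [34,40),[33,39),[32,38),[31,37),[30,36),[29,35); WM=33
i=23 t=34 v=5: → [34,40),[33,39),[32,38),[31,37),[30,36),[29,35); WM=33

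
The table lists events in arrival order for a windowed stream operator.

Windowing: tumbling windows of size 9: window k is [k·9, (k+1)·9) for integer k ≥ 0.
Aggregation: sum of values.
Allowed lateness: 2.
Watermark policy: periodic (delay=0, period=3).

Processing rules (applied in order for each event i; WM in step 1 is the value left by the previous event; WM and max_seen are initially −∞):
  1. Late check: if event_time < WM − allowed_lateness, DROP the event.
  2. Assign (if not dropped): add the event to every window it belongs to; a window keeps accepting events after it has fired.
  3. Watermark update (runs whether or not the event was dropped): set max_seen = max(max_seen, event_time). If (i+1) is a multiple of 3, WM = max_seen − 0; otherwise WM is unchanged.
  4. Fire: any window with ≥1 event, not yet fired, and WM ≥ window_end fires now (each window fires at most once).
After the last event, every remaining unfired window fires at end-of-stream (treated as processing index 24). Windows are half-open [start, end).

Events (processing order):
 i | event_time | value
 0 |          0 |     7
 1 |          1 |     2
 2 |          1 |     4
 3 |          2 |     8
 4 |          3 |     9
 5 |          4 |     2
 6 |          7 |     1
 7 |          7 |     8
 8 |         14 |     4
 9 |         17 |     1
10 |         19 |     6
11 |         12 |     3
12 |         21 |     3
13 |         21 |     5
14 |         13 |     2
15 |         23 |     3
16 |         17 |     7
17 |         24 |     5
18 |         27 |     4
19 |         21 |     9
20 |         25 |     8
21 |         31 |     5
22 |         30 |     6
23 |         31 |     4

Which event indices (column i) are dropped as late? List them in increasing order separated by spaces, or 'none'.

i=0 t=0 v=7: → [0,9); WM=−∞
i=1 t=1 v=2: → [0,9); WM=−∞
i=2 t=1 v=4: → [0,9); WM=1
i=3 t=2 v=8: → [0,9); WM=1
i=4 t=3 v=9: → [0,9); WM=1
i=5 t=4 v=2: → [0,9); WM=4
i=6 t=7 v=1: → [0,9); WM=4
i=7 t=7 v=8: → [0,9); WM=4
i=8 t=14 v=4: → [9,18); WM=14; [0,9) fires=41
i=9 t=17 v=1: → [9,18); WM=14
i=10 t=19 v=6: → [18,27); WM=14
i=11 t=12 v=3: → [9,18); WM=19; [9,18) fires=8
i=12 t=21 v=3: → [18,27); WM=19
i=13 t=21 v=5: → [18,27); WM=19
i=14 t=13 v=2: DROP (t<19-2); WM=21
i=15 t=23 v=3: → [18,27); WM=21
i=16 t=17 v=7: DROP (t<21-2); WM=21
i=17 t=24 v=5: → [18,27); WM=24
i=18 t=27 v=4: → [27,36); WM=24
i=19 t=21 v=9: DROP (t<24-2); WM=24
i=20 t=25 v=8: → [18,27); WM=27; [18,27) fires=30
i=21 t=31 v=5: → [27,36); WM=27
i=22 t=30 v=6: → [27,36); WM=27
i=23 t=31 v=4: → [27,36); WM=31

14 16 19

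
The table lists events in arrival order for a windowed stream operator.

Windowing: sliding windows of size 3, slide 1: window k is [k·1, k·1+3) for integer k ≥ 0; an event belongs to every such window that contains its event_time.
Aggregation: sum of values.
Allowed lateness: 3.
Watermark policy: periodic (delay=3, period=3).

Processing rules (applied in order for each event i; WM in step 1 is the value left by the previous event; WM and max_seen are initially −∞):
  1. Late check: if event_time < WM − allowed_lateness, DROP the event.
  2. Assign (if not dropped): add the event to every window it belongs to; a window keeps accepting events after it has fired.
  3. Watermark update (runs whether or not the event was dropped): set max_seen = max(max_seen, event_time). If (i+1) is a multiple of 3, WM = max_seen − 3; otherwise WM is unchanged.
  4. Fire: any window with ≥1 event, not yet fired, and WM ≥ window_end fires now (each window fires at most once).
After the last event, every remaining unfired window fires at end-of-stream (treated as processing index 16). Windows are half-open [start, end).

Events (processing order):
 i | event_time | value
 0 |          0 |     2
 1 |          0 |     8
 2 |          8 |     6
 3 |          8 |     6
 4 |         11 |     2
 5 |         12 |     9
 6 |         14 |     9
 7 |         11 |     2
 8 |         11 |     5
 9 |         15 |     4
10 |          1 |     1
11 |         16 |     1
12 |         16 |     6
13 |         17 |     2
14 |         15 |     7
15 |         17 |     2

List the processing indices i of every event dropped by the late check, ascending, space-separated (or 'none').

i=0 t=0 v=2: → [0,3); WM=−∞
i=1 t=0 v=8: → [0,3); WM=−∞
i=2 t=8 v=6: → [8,11),[7,10),[6,9); WM=5; [0,3) fires=10
i=3 t=8 v=6: → [8,11),[7,10),[6,9); WM=5
i=4 t=11 v=2: → [11,14),[10,13),[9,12); WM=5
i=5 t=12 v=9: → [12,15),[11,14),[10,13); WM=9; [6,9) fires=12
i=6 t=14 v=9: → [14,17),[13,16),[12,15); WM=9
i=7 t=11 v=2: → [11,14),[10,13),[9,12); WM=9
i=8 t=11 v=5: → [11,14),[10,13),[9,12); WM=11; [7,10) fires=12 [8,11) fires=12
i=9 t=15 v=4: → [15,18),[14,17),[13,16); WM=11
i=10 t=1 v=1: DROP (t<11-3); WM=11
i=11 t=16 v=1: → [16,19),[15,18),[14,17); WM=13; [9,12) fires=9 [10,13) fires=18
i=12 t=16 v=6: → [16,19),[15,18),[14,17); WM=13
i=13 t=17 v=2: → [17,20),[16,19),[15,18); WM=13
i=14 t=15 v=7: → [15,18),[14,17),[13,16); WM=14; [11,14) fires=18
i=15 t=17 v=2: → [17,20),[16,19),[15,18); WM=14

10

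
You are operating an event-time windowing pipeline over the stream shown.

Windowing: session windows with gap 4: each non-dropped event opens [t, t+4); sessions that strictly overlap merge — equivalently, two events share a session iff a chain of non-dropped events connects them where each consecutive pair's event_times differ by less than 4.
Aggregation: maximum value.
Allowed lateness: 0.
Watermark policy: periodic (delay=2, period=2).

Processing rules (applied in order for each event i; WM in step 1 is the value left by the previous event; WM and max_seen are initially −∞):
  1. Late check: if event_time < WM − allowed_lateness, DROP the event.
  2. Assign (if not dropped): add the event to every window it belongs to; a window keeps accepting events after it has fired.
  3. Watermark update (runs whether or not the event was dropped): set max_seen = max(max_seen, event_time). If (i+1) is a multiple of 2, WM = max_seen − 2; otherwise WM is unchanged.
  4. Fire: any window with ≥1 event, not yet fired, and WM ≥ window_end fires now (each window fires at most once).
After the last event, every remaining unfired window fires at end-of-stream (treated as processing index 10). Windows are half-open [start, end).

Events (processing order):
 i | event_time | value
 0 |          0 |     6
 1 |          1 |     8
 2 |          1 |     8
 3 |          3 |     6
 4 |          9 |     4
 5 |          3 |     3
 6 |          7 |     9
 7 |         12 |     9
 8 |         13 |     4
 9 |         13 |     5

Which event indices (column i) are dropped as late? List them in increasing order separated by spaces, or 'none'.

i=0 t=0 v=6: → [0,4); WM=−∞
i=1 t=1 v=8: → [0,5); WM=-1
i=2 t=1 v=8: → [0,5); WM=-1
i=3 t=3 v=6: → [0,7); WM=1
i=4 t=9 v=4: → [9,13); WM=1
i=5 t=3 v=3: → [0,7); WM=7
i=6 t=7 v=9: → [7,13); WM=7
i=7 t=12 v=9: → [7,16); WM=10
i=8 t=13 v=4: → [7,17); WM=10
i=9 t=13 v=5: → [7,17); WM=11

none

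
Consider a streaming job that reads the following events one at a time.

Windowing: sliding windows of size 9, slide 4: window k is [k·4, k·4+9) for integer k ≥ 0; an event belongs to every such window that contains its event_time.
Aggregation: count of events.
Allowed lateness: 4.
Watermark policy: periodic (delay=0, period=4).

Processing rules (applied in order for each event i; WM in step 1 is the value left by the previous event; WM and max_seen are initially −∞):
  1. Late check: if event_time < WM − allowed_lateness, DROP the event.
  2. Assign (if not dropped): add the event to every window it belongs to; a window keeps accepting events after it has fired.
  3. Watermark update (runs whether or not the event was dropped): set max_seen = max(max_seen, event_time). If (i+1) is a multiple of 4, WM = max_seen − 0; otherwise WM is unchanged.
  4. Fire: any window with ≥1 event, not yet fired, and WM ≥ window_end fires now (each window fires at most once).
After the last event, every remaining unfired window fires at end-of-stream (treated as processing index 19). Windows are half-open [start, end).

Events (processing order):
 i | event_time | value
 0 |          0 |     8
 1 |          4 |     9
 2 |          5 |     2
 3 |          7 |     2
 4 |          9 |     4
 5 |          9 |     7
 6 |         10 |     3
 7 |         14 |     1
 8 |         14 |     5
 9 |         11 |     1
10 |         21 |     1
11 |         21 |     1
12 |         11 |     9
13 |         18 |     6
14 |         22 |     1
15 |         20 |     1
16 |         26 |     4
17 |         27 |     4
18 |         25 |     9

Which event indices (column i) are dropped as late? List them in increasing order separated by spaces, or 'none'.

12

i=0 t=0 v=8: → [0,9); WM=−∞
i=1 t=4 v=9: → [4,13),[0,9); WM=−∞
i=2 t=5 v=2: → [4,13),[0,9); WM=−∞
i=3 t=7 v=2: → [4,13),[0,9); WM=7
i=4 t=9 v=4: → [8,17),[4,13); WM=7
i=5 t=9 v=7: → [8,17),[4,13); WM=7
i=6 t=10 v=3: → [8,17),[4,13); WM=7
i=7 t=14 v=1: → [12,21),[8,17); WM=14; [0,9) fires=4 [4,13) fires=6
i=8 t=14 v=5: → [12,21),[8,17); WM=14
i=9 t=11 v=1: → [8,17),[4,13); WM=14
i=10 t=21 v=1: → [20,29),[16,25); WM=14
i=11 t=21 v=1: → [20,29),[16,25); WM=21; [8,17) fires=6 [12,21) fires=2
i=12 t=11 v=9: DROP (t<21-4); WM=21
i=13 t=18 v=6: → [16,25),[12,21); WM=21
i=14 t=22 v=1: → [20,29),[16,25); WM=21
i=15 t=20 v=1: → [20,29),[16,25),[12,21); WM=22
i=16 t=26 v=4: → [24,33),[20,29); WM=22
i=17 t=27 v=4: → [24,33),[20,29); WM=22
i=18 t=25 v=9: → [24,33),[20,29); WM=22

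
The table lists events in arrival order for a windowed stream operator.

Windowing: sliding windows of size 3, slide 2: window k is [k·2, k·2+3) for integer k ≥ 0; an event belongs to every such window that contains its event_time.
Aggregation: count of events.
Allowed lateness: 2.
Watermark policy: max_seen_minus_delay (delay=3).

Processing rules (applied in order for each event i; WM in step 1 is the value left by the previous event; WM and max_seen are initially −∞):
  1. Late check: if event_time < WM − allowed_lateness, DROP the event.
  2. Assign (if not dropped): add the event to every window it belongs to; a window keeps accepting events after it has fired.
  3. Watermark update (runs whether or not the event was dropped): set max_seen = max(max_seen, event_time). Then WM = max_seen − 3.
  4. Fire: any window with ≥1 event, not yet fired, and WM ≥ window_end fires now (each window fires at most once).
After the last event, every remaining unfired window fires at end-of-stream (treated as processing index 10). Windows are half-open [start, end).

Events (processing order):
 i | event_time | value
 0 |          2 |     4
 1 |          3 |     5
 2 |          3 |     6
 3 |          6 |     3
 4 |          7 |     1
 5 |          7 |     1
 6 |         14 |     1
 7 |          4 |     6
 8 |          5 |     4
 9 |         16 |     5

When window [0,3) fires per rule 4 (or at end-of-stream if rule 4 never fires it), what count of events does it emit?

i=0 t=2 v=4: → [2,5),[0,3); WM=-1
i=1 t=3 v=5: → [2,5); WM=0
i=2 t=3 v=6: → [2,5); WM=0
i=3 t=6 v=3: → [6,9),[4,7); WM=3; [0,3) fires=1
i=4 t=7 v=1: → [6,9); WM=4
i=5 t=7 v=1: → [6,9); WM=4
i=6 t=14 v=1: → [14,17),[12,15); WM=11; [2,5) fires=3 [4,7) fires=1 [6,9) fires=3
i=7 t=4 v=6: DROP (t<11-2); WM=11
i=8 t=5 v=4: DROP (t<11-2); WM=11
i=9 t=16 v=5: → [16,19),[14,17); WM=13

1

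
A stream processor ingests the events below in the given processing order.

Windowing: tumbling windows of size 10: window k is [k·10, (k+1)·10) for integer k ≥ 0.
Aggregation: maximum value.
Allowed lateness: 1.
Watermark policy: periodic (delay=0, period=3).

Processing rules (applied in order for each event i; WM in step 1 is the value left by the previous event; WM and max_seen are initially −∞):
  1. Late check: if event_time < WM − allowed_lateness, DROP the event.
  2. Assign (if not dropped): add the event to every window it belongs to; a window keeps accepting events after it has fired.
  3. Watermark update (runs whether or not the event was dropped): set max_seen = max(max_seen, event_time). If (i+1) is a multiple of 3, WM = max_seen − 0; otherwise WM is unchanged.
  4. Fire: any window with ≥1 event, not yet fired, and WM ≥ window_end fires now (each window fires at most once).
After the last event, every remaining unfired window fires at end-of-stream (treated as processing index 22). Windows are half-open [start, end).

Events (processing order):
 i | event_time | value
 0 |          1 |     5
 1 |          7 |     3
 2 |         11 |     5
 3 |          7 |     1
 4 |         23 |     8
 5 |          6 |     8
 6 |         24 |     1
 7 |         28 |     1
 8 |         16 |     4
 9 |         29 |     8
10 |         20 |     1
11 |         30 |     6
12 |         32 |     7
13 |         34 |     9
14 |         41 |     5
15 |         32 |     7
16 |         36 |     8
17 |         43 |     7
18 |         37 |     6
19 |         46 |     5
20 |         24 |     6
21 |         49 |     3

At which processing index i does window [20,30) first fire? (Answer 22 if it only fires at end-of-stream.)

11

i=0 t=1 v=5: → [0,10); WM=−∞
i=1 t=7 v=3: → [0,10); WM=−∞
i=2 t=11 v=5: → [10,20); WM=11; [0,10) fires=5
i=3 t=7 v=1: DROP (t<11-1); WM=11
i=4 t=23 v=8: → [20,30); WM=11
i=5 t=6 v=8: DROP (t<11-1); WM=23; [10,20) fires=5
i=6 t=24 v=1: → [20,30); WM=23
i=7 t=28 v=1: → [20,30); WM=23
i=8 t=16 v=4: DROP (t<23-1); WM=28
i=9 t=29 v=8: → [20,30); WM=28
i=10 t=20 v=1: DROP (t<28-1); WM=28
i=11 t=30 v=6: → [30,40); WM=30; [20,30) fires=8
i=12 t=32 v=7: → [30,40); WM=30
i=13 t=34 v=9: → [30,40); WM=30
i=14 t=41 v=5: → [40,50); WM=41; [30,40) fires=9
i=15 t=32 v=7: DROP (t<41-1); WM=41
i=16 t=36 v=8: DROP (t<41-1); WM=41
i=17 t=43 v=7: → [40,50); WM=43
i=18 t=37 v=6: DROP (t<43-1); WM=43
i=19 t=46 v=5: → [40,50); WM=43
i=20 t=24 v=6: DROP (t<43-1); WM=46
i=21 t=49 v=3: → [40,50); WM=46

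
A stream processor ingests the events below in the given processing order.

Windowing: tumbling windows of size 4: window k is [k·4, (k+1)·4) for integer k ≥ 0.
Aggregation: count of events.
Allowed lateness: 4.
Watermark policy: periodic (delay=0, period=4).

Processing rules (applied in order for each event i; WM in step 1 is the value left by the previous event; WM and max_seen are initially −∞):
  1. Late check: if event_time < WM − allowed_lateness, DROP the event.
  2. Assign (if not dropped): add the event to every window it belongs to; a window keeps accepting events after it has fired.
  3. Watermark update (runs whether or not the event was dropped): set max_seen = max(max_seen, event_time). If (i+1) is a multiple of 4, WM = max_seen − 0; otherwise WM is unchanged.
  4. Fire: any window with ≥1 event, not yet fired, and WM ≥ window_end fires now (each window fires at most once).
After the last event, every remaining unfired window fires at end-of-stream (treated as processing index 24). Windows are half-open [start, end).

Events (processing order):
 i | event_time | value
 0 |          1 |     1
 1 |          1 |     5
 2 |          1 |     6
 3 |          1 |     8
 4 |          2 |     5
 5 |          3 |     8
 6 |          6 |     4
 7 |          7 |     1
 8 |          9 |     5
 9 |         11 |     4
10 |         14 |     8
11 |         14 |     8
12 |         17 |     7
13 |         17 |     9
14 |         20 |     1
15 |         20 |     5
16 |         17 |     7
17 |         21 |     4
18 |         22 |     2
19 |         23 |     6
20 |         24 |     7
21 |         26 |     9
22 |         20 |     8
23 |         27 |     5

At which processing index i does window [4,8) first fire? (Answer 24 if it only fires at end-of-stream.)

11

i=0 t=1 v=1: → [0,4); WM=−∞
i=1 t=1 v=5: → [0,4); WM=−∞
i=2 t=1 v=6: → [0,4); WM=−∞
i=3 t=1 v=8: → [0,4); WM=1
i=4 t=2 v=5: → [0,4); WM=1
i=5 t=3 v=8: → [0,4); WM=1
i=6 t=6 v=4: → [4,8); WM=1
i=7 t=7 v=1: → [4,8); WM=7; [0,4) fires=6
i=8 t=9 v=5: → [8,12); WM=7
i=9 t=11 v=4: → [8,12); WM=7
i=10 t=14 v=8: → [12,16); WM=7
i=11 t=14 v=8: → [12,16); WM=14; [4,8) fires=2 [8,12) fires=2
i=12 t=17 v=7: → [16,20); WM=14
i=13 t=17 v=9: → [16,20); WM=14
i=14 t=20 v=1: → [20,24); WM=14
i=15 t=20 v=5: → [20,24); WM=20; [12,16) fires=2 [16,20) fires=2
i=16 t=17 v=7: → [16,20); WM=20
i=17 t=21 v=4: → [20,24); WM=20
i=18 t=22 v=2: → [20,24); WM=20
i=19 t=23 v=6: → [20,24); WM=23
i=20 t=24 v=7: → [24,28); WM=23
i=21 t=26 v=9: → [24,28); WM=23
i=22 t=20 v=8: → [20,24); WM=23
i=23 t=27 v=5: → [24,28); WM=27; [20,24) fires=6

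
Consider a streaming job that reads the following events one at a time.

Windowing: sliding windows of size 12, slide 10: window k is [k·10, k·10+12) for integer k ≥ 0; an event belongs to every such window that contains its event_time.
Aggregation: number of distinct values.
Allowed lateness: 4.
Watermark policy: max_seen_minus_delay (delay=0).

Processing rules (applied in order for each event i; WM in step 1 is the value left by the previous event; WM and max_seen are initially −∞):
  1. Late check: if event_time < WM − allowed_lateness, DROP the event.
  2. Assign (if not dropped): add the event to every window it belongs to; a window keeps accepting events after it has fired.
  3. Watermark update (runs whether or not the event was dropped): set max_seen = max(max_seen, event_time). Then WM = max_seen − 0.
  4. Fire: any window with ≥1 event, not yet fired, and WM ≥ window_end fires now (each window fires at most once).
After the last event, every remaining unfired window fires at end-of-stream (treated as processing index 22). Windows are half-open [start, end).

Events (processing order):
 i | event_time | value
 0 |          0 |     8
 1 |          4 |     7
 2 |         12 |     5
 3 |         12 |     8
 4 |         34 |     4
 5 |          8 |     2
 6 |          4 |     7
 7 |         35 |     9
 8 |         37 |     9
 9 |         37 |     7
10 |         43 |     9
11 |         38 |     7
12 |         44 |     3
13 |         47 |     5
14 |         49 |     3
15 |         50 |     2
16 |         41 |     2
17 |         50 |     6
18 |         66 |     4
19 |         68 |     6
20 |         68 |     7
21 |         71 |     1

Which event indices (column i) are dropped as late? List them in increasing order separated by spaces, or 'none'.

i=0 t=0 v=8: → [0,12); WM=0
i=1 t=4 v=7: → [0,12); WM=4
i=2 t=12 v=5: → [10,22); WM=12; [0,12) fires=2
i=3 t=12 v=8: → [10,22); WM=12
i=4 t=34 v=4: → [30,42); WM=34; [10,22) fires=2
i=5 t=8 v=2: DROP (t<34-4); WM=34
i=6 t=4 v=7: DROP (t<34-4); WM=34
i=7 t=35 v=9: → [30,42); WM=35
i=8 t=37 v=9: → [30,42); WM=37
i=9 t=37 v=7: → [30,42); WM=37
i=10 t=43 v=9: → [40,52); WM=43; [30,42) fires=3
i=11 t=38 v=7: DROP (t<43-4); WM=43
i=12 t=44 v=3: → [40,52); WM=44
i=13 t=47 v=5: → [40,52); WM=47
i=14 t=49 v=3: → [40,52); WM=49
i=15 t=50 v=2: → [50,62),[40,52); WM=50
i=16 t=41 v=2: DROP (t<50-4); WM=50
i=17 t=50 v=6: → [50,62),[40,52); WM=50
i=18 t=66 v=4: → [60,72); WM=66; [40,52) fires=5 [50,62) fires=2
i=19 t=68 v=6: → [60,72); WM=68
i=20 t=68 v=7: → [60,72); WM=68
i=21 t=71 v=1: → [70,82),[60,72); WM=71

5 6 11 16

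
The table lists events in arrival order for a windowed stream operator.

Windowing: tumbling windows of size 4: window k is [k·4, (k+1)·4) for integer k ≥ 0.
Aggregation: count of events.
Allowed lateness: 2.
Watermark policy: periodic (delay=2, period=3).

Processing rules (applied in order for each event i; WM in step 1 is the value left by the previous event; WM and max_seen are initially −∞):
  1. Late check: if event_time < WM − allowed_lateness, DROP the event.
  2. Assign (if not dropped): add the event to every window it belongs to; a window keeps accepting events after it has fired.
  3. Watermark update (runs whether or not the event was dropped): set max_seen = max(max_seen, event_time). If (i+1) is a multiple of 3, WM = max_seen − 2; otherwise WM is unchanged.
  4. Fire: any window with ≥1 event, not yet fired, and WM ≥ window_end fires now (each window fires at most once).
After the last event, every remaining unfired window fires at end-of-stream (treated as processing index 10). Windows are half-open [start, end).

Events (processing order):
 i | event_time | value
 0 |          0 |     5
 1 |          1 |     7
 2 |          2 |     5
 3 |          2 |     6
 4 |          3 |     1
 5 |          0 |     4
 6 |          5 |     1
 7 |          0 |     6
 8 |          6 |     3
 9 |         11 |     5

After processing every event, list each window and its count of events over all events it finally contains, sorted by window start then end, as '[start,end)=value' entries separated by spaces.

i=0 t=0 v=5: → [0,4); WM=−∞
i=1 t=1 v=7: → [0,4); WM=−∞
i=2 t=2 v=5: → [0,4); WM=0
i=3 t=2 v=6: → [0,4); WM=0
i=4 t=3 v=1: → [0,4); WM=0
i=5 t=0 v=4: → [0,4); WM=1
i=6 t=5 v=1: → [4,8); WM=1
i=7 t=0 v=6: → [0,4); WM=1
i=8 t=6 v=3: → [4,8); WM=4; [0,4) fires=7
i=9 t=11 v=5: → [8,12); WM=4

[0,4)=7 [4,8)=2 [8,12)=1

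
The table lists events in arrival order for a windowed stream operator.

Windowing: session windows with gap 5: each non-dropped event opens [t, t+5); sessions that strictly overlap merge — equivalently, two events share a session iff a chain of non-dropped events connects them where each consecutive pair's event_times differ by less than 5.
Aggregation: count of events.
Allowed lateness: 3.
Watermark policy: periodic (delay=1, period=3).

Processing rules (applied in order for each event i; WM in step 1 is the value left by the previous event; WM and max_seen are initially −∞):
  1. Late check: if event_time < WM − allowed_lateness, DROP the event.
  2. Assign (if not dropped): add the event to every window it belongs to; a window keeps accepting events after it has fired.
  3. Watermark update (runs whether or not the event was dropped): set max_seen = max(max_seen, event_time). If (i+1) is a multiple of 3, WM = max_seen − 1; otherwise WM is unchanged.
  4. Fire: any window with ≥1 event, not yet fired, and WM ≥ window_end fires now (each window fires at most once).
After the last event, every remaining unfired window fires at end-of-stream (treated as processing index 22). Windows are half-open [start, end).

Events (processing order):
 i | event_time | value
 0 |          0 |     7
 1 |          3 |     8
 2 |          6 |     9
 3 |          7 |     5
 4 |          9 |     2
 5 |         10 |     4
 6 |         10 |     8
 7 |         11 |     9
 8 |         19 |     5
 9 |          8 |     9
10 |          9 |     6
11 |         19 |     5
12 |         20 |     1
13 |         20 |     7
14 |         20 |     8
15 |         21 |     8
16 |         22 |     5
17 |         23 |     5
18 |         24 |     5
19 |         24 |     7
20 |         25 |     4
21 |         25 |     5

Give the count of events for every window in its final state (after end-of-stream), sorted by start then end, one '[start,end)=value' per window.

[0,16)=8 [19,30)=12

i=0 t=0 v=7: → [0,5); WM=−∞
i=1 t=3 v=8: → [0,8); WM=−∞
i=2 t=6 v=9: → [0,11); WM=5
i=3 t=7 v=5: → [0,12); WM=5
i=4 t=9 v=2: → [0,14); WM=5
i=5 t=10 v=4: → [0,15); WM=9
i=6 t=10 v=8: → [0,15); WM=9
i=7 t=11 v=9: → [0,16); WM=9
i=8 t=19 v=5: → [19,24); WM=18
i=9 t=8 v=9: DROP (t<18-3); WM=18
i=10 t=9 v=6: DROP (t<18-3); WM=18
i=11 t=19 v=5: → [19,24); WM=18
i=12 t=20 v=1: → [19,25); WM=18
i=13 t=20 v=7: → [19,25); WM=18
i=14 t=20 v=8: → [19,25); WM=19
i=15 t=21 v=8: → [19,26); WM=19
i=16 t=22 v=5: → [19,27); WM=19
i=17 t=23 v=5: → [19,28); WM=22
i=18 t=24 v=5: → [19,29); WM=22
i=19 t=24 v=7: → [19,29); WM=22
i=20 t=25 v=4: → [19,30); WM=24
i=21 t=25 v=5: → [19,30); WM=24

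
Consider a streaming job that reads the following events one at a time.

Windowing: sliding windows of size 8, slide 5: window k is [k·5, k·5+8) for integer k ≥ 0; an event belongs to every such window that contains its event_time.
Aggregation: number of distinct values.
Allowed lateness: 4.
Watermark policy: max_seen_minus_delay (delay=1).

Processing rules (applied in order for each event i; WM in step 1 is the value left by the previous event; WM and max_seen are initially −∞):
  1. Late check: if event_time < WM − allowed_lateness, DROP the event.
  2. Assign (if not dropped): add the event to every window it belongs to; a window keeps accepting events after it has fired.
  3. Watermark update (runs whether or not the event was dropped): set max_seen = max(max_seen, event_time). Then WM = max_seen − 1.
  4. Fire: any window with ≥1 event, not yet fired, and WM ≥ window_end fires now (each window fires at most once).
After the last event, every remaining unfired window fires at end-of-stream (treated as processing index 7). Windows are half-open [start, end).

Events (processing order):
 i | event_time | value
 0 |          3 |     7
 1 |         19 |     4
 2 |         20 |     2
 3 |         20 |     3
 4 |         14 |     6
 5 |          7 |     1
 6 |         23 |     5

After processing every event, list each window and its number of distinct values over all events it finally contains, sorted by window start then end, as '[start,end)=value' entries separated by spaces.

[0,8)=1 [15,23)=3 [20,28)=3

i=0 t=3 v=7: → [0,8); WM=2
i=1 t=19 v=4: → [15,23); WM=18; [0,8) fires=1
i=2 t=20 v=2: → [20,28),[15,23); WM=19
i=3 t=20 v=3: → [20,28),[15,23); WM=19
i=4 t=14 v=6: DROP (t<19-4); WM=19
i=5 t=7 v=1: DROP (t<19-4); WM=19
i=6 t=23 v=5: → [20,28); WM=22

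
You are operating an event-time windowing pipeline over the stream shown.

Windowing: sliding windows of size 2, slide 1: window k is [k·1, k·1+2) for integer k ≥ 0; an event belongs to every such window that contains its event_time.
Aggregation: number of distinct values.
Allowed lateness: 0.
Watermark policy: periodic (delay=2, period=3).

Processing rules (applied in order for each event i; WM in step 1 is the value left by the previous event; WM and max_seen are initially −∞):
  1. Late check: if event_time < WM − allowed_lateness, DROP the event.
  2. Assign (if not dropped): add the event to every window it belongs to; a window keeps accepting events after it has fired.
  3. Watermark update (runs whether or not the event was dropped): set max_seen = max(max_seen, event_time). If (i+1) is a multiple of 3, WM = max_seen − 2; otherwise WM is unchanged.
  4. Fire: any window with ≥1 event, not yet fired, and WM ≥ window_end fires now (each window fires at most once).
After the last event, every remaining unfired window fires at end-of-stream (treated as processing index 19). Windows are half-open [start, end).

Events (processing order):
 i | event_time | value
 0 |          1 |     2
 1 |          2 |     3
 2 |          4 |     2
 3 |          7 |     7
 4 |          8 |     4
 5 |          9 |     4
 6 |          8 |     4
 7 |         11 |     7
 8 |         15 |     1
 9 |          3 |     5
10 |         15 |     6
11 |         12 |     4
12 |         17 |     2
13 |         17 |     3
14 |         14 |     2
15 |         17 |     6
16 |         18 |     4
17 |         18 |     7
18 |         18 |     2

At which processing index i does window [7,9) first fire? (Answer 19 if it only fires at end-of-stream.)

i=0 t=1 v=2: → [1,3),[0,2); WM=−∞
i=1 t=2 v=3: → [2,4),[1,3); WM=−∞
i=2 t=4 v=2: → [4,6),[3,5); WM=2; [0,2) fires=1
i=3 t=7 v=7: → [7,9),[6,8); WM=2
i=4 t=8 v=4: → [8,10),[7,9); WM=2
i=5 t=9 v=4: → [9,11),[8,10); WM=7; [1,3) fires=2 [2,4) fires=1 [3,5) fires=1 [4,6) fires=1
i=6 t=8 v=4: → [8,10),[7,9); WM=7
i=7 t=11 v=7: → [11,13),[10,12); WM=7
i=8 t=15 v=1: → [15,17),[14,16); WM=13; [6,8) fires=1 [7,9) fires=2 [8,10) fires=1 [9,11) fires=1 [10,12) fires=1 [11,13) fires=1
i=9 t=3 v=5: DROP (t<13-0); WM=13
i=10 t=15 v=6: → [15,17),[14,16); WM=13
i=11 t=12 v=4: DROP (t<13-0); WM=13
i=12 t=17 v=2: → [17,19),[16,18); WM=13
i=13 t=17 v=3: → [17,19),[16,18); WM=13
i=14 t=14 v=2: → [14,16),[13,15); WM=15; [13,15) fires=1
i=15 t=17 v=6: → [17,19),[16,18); WM=15
i=16 t=18 v=4: → [18,20),[17,19); WM=15
i=17 t=18 v=7: → [18,20),[17,19); WM=16; [14,16) fires=3
i=18 t=18 v=2: → [18,20),[17,19); WM=16

8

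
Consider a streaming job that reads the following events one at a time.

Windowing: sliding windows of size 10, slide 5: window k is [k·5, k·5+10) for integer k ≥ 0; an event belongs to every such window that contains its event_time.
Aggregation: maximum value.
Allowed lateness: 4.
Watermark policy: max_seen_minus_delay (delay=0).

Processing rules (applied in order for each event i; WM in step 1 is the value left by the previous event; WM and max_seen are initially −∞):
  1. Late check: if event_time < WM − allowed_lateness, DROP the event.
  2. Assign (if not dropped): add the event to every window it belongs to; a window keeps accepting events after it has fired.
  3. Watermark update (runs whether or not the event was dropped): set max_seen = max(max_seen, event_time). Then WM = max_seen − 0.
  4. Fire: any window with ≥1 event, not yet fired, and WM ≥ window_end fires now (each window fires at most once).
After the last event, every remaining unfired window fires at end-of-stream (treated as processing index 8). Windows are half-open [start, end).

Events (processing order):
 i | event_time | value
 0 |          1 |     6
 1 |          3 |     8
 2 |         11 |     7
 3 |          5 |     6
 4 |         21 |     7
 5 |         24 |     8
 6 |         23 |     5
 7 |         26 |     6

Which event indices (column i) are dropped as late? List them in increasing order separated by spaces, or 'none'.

i=0 t=1 v=6: → [0,10); WM=1
i=1 t=3 v=8: → [0,10); WM=3
i=2 t=11 v=7: → [10,20),[5,15); WM=11; [0,10) fires=8
i=3 t=5 v=6: DROP (t<11-4); WM=11
i=4 t=21 v=7: → [20,30),[15,25); WM=21; [5,15) fires=7 [10,20) fires=7
i=5 t=24 v=8: → [20,30),[15,25); WM=24
i=6 t=23 v=5: → [20,30),[15,25); WM=24
i=7 t=26 v=6: → [25,35),[20,30); WM=26; [15,25) fires=8

3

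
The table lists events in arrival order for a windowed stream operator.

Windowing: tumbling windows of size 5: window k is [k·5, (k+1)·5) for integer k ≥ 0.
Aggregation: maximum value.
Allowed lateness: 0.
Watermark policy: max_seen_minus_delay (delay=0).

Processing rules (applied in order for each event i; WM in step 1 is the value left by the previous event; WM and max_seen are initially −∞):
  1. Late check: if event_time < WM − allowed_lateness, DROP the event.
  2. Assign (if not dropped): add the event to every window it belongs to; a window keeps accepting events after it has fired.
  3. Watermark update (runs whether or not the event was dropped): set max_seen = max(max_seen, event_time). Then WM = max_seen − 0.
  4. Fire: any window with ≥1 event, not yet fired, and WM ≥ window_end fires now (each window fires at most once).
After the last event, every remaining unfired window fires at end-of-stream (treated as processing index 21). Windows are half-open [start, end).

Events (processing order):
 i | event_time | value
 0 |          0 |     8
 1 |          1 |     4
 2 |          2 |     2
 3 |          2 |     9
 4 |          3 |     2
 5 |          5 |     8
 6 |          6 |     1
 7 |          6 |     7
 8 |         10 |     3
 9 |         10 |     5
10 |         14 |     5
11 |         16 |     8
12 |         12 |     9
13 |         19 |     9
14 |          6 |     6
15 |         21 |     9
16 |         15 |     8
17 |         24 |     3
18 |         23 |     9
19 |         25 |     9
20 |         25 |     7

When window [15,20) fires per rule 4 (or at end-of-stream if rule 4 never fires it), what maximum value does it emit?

9

i=0 t=0 v=8: → [0,5); WM=0
i=1 t=1 v=4: → [0,5); WM=1
i=2 t=2 v=2: → [0,5); WM=2
i=3 t=2 v=9: → [0,5); WM=2
i=4 t=3 v=2: → [0,5); WM=3
i=5 t=5 v=8: → [5,10); WM=5; [0,5) fires=9
i=6 t=6 v=1: → [5,10); WM=6
i=7 t=6 v=7: → [5,10); WM=6
i=8 t=10 v=3: → [10,15); WM=10; [5,10) fires=8
i=9 t=10 v=5: → [10,15); WM=10
i=10 t=14 v=5: → [10,15); WM=14
i=11 t=16 v=8: → [15,20); WM=16; [10,15) fires=5
i=12 t=12 v=9: DROP (t<16-0); WM=16
i=13 t=19 v=9: → [15,20); WM=19
i=14 t=6 v=6: DROP (t<19-0); WM=19
i=15 t=21 v=9: → [20,25); WM=21; [15,20) fires=9
i=16 t=15 v=8: DROP (t<21-0); WM=21
i=17 t=24 v=3: → [20,25); WM=24
i=18 t=23 v=9: DROP (t<24-0); WM=24
i=19 t=25 v=9: → [25,30); WM=25; [20,25) fires=9
i=20 t=25 v=7: → [25,30); WM=25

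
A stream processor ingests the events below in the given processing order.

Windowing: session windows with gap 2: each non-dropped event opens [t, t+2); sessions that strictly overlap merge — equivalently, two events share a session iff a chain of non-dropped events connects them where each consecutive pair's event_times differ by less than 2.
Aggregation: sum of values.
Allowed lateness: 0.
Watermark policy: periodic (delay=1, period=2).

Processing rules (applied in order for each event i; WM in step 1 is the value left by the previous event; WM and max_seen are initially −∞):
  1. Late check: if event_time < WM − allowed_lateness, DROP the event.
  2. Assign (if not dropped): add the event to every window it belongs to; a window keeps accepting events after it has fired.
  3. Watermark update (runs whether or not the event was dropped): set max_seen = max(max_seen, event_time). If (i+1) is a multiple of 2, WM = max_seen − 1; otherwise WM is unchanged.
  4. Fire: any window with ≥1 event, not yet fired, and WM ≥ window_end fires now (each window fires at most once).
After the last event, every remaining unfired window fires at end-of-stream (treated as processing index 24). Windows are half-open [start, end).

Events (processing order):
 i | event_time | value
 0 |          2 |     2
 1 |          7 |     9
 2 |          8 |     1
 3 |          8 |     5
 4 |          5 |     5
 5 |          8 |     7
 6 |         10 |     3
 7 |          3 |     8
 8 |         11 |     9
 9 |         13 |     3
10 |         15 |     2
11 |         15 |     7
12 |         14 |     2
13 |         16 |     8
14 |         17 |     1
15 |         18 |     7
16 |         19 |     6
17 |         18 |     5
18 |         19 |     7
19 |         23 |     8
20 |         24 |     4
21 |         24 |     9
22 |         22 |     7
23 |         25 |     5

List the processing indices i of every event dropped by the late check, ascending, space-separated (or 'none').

4 7 22

i=0 t=2 v=2: → [2,4); WM=−∞
i=1 t=7 v=9: → [7,9); WM=6
i=2 t=8 v=1: → [7,10); WM=6
i=3 t=8 v=5: → [7,10); WM=7
i=4 t=5 v=5: DROP (t<7-0); WM=7
i=5 t=8 v=7: → [7,10); WM=7
i=6 t=10 v=3: → [10,12); WM=7
i=7 t=3 v=8: DROP (t<7-0); WM=9
i=8 t=11 v=9: → [10,13); WM=9
i=9 t=13 v=3: → [13,15); WM=12
i=10 t=15 v=2: → [15,17); WM=12
i=11 t=15 v=7: → [15,17); WM=14
i=12 t=14 v=2: → [13,17); WM=14
i=13 t=16 v=8: → [13,18); WM=15
i=14 t=17 v=1: → [13,19); WM=15
i=15 t=18 v=7: → [13,20); WM=17
i=16 t=19 v=6: → [13,21); WM=17
i=17 t=18 v=5: → [13,21); WM=18
i=18 t=19 v=7: → [13,21); WM=18
i=19 t=23 v=8: → [23,25); WM=22
i=20 t=24 v=4: → [23,26); WM=22
i=21 t=24 v=9: → [23,26); WM=23
i=22 t=22 v=7: DROP (t<23-0); WM=23
i=23 t=25 v=5: → [23,27); WM=24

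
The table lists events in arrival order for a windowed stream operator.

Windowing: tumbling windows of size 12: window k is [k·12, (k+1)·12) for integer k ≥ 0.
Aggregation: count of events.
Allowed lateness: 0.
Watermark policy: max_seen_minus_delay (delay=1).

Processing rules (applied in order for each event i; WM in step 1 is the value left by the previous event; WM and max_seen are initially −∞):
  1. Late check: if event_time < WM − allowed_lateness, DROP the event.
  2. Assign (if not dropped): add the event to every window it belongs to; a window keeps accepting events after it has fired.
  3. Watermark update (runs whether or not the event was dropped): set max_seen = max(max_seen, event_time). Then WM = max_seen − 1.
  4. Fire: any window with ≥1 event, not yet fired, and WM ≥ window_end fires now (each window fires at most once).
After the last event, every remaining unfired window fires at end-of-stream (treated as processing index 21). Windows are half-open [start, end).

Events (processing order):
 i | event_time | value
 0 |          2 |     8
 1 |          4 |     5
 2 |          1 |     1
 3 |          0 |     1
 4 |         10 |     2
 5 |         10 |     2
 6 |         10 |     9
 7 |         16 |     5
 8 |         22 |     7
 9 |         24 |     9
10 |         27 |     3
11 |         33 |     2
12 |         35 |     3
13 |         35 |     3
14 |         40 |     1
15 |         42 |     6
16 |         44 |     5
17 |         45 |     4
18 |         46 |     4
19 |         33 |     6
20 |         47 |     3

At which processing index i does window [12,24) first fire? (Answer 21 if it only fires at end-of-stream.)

10

i=0 t=2 v=8: → [0,12); WM=1
i=1 t=4 v=5: → [0,12); WM=3
i=2 t=1 v=1: DROP (t<3-0); WM=3
i=3 t=0 v=1: DROP (t<3-0); WM=3
i=4 t=10 v=2: → [0,12); WM=9
i=5 t=10 v=2: → [0,12); WM=9
i=6 t=10 v=9: → [0,12); WM=9
i=7 t=16 v=5: → [12,24); WM=15; [0,12) fires=5
i=8 t=22 v=7: → [12,24); WM=21
i=9 t=24 v=9: → [24,36); WM=23
i=10 t=27 v=3: → [24,36); WM=26; [12,24) fires=2
i=11 t=33 v=2: → [24,36); WM=32
i=12 t=35 v=3: → [24,36); WM=34
i=13 t=35 v=3: → [24,36); WM=34
i=14 t=40 v=1: → [36,48); WM=39; [24,36) fires=5
i=15 t=42 v=6: → [36,48); WM=41
i=16 t=44 v=5: → [36,48); WM=43
i=17 t=45 v=4: → [36,48); WM=44
i=18 t=46 v=4: → [36,48); WM=45
i=19 t=33 v=6: DROP (t<45-0); WM=45
i=20 t=47 v=3: → [36,48); WM=46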